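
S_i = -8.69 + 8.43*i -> [-8.69, -0.26, 8.17, 16.6, 25.03]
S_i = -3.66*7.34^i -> [-3.66, -26.86, -197.18, -1447.34, -10623.44]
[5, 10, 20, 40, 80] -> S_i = 5*2^i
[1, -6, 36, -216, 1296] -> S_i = 1*-6^i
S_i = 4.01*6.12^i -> [4.01, 24.54, 150.19, 919.18, 5625.36]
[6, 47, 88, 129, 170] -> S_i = 6 + 41*i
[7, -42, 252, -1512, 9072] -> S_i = 7*-6^i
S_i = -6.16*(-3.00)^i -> [-6.16, 18.48, -55.44, 166.32, -498.96]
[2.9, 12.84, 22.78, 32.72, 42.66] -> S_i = 2.90 + 9.94*i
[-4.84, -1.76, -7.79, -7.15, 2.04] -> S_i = Random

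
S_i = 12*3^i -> [12, 36, 108, 324, 972]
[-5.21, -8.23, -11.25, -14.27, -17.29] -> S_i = -5.21 + -3.02*i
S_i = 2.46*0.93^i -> [2.46, 2.29, 2.13, 1.98, 1.84]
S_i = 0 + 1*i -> [0, 1, 2, 3, 4]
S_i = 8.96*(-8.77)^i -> [8.96, -78.58, 689.14, -6043.75, 53003.72]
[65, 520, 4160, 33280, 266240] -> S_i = 65*8^i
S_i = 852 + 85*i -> [852, 937, 1022, 1107, 1192]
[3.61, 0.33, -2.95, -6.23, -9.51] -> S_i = 3.61 + -3.28*i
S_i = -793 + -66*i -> [-793, -859, -925, -991, -1057]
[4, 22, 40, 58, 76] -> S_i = 4 + 18*i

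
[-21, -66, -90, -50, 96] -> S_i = Random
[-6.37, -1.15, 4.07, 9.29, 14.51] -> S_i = -6.37 + 5.22*i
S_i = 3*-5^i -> [3, -15, 75, -375, 1875]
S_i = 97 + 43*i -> [97, 140, 183, 226, 269]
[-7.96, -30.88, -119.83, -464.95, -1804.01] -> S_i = -7.96*3.88^i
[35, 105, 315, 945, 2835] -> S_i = 35*3^i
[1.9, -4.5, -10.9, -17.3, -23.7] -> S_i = 1.90 + -6.40*i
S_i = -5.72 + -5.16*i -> [-5.72, -10.88, -16.04, -21.2, -26.36]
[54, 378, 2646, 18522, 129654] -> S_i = 54*7^i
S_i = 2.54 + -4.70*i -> [2.54, -2.16, -6.86, -11.56, -16.26]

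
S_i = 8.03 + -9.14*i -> [8.03, -1.11, -10.25, -19.39, -28.53]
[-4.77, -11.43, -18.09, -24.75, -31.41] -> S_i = -4.77 + -6.66*i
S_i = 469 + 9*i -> [469, 478, 487, 496, 505]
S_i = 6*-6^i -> [6, -36, 216, -1296, 7776]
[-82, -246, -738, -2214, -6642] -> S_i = -82*3^i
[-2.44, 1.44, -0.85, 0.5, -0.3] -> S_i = -2.44*(-0.59)^i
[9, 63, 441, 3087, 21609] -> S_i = 9*7^i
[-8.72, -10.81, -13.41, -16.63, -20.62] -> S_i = -8.72*1.24^i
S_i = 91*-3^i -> [91, -273, 819, -2457, 7371]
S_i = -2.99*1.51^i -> [-2.99, -4.51, -6.82, -10.29, -15.54]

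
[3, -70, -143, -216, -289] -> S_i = 3 + -73*i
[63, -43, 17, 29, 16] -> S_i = Random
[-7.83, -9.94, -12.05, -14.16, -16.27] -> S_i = -7.83 + -2.11*i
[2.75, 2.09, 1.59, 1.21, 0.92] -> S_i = 2.75*0.76^i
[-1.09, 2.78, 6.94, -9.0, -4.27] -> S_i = Random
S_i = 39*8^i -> [39, 312, 2496, 19968, 159744]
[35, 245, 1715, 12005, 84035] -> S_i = 35*7^i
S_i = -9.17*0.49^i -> [-9.17, -4.49, -2.2, -1.08, -0.53]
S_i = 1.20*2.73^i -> [1.2, 3.28, 8.94, 24.42, 66.65]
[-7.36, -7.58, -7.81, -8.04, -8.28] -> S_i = -7.36*1.03^i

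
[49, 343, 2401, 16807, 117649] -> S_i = 49*7^i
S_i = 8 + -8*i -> [8, 0, -8, -16, -24]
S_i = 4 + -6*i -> [4, -2, -8, -14, -20]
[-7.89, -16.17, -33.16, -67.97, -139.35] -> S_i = -7.89*2.05^i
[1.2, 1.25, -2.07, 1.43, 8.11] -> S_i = Random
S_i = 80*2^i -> [80, 160, 320, 640, 1280]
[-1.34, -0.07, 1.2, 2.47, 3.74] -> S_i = -1.34 + 1.27*i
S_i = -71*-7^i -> [-71, 497, -3479, 24353, -170471]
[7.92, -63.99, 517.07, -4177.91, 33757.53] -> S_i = 7.92*(-8.08)^i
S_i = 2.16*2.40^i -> [2.16, 5.18, 12.44, 29.86, 71.66]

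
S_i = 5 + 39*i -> [5, 44, 83, 122, 161]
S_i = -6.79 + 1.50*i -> [-6.79, -5.29, -3.79, -2.29, -0.79]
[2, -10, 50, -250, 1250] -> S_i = 2*-5^i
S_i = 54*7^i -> [54, 378, 2646, 18522, 129654]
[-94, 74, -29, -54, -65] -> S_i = Random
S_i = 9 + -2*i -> [9, 7, 5, 3, 1]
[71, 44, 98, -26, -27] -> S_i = Random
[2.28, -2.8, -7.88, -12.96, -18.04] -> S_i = 2.28 + -5.08*i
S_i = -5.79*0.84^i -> [-5.79, -4.86, -4.09, -3.43, -2.88]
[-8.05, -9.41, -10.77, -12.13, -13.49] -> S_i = -8.05 + -1.36*i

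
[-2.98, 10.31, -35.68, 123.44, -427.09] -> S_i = -2.98*(-3.46)^i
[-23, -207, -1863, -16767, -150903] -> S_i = -23*9^i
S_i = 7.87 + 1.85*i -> [7.87, 9.72, 11.57, 13.42, 15.27]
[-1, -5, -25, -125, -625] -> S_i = -1*5^i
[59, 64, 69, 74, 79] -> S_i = 59 + 5*i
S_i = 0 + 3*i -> [0, 3, 6, 9, 12]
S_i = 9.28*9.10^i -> [9.28, 84.45, 768.48, 6993.14, 63637.56]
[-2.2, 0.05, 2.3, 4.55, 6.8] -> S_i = -2.20 + 2.25*i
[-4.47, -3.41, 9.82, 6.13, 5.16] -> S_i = Random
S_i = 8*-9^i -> [8, -72, 648, -5832, 52488]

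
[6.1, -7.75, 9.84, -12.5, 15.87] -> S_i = 6.10*(-1.27)^i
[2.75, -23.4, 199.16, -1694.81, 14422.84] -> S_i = 2.75*(-8.51)^i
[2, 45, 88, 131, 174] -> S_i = 2 + 43*i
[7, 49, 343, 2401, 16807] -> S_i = 7*7^i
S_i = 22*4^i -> [22, 88, 352, 1408, 5632]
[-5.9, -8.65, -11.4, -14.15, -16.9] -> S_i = -5.90 + -2.75*i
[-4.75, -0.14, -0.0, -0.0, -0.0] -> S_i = -4.75*0.03^i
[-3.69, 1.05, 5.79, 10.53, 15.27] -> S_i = -3.69 + 4.74*i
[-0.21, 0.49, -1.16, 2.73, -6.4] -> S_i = -0.21*(-2.35)^i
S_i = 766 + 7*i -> [766, 773, 780, 787, 794]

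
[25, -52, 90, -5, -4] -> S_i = Random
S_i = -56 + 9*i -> [-56, -47, -38, -29, -20]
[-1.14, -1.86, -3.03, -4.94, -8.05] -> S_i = -1.14*1.63^i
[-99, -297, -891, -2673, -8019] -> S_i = -99*3^i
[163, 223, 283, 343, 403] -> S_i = 163 + 60*i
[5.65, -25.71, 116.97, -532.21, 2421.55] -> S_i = 5.65*(-4.55)^i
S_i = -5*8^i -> [-5, -40, -320, -2560, -20480]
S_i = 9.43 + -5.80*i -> [9.43, 3.63, -2.17, -7.97, -13.77]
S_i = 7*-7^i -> [7, -49, 343, -2401, 16807]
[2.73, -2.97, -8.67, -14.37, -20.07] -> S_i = 2.73 + -5.70*i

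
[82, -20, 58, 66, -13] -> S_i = Random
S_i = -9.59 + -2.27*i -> [-9.59, -11.86, -14.13, -16.4, -18.67]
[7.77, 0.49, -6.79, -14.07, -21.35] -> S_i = 7.77 + -7.28*i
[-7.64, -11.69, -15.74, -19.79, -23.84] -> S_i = -7.64 + -4.05*i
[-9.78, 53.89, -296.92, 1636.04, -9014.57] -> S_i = -9.78*(-5.51)^i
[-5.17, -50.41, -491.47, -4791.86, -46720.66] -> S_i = -5.17*9.75^i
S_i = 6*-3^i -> [6, -18, 54, -162, 486]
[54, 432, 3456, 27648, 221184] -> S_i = 54*8^i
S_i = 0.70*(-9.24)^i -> [0.7, -6.47, 59.76, -552.22, 5102.53]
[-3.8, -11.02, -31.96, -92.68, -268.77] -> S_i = -3.80*2.90^i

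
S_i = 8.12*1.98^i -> [8.12, 16.08, 31.83, 63.03, 124.8]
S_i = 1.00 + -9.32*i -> [1.0, -8.32, -17.64, -26.96, -36.28]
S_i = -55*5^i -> [-55, -275, -1375, -6875, -34375]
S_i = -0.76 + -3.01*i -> [-0.76, -3.77, -6.78, -9.79, -12.8]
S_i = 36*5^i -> [36, 180, 900, 4500, 22500]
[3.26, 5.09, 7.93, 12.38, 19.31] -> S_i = 3.26*1.56^i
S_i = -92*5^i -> [-92, -460, -2300, -11500, -57500]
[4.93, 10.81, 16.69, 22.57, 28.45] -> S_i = 4.93 + 5.88*i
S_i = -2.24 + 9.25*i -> [-2.24, 7.01, 16.26, 25.51, 34.76]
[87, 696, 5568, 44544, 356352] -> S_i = 87*8^i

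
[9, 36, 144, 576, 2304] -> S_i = 9*4^i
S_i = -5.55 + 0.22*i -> [-5.55, -5.33, -5.11, -4.89, -4.67]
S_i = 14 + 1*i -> [14, 15, 16, 17, 18]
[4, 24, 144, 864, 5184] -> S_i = 4*6^i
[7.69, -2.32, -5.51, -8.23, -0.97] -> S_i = Random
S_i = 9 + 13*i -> [9, 22, 35, 48, 61]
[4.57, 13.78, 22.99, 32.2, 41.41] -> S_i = 4.57 + 9.21*i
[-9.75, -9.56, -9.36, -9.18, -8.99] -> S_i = -9.75*0.98^i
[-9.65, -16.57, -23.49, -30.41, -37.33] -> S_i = -9.65 + -6.92*i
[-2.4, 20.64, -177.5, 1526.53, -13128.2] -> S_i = -2.40*(-8.60)^i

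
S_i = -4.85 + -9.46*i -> [-4.85, -14.31, -23.77, -33.23, -42.69]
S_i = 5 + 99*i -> [5, 104, 203, 302, 401]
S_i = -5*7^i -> [-5, -35, -245, -1715, -12005]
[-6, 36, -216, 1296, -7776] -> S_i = -6*-6^i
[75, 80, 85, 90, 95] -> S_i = 75 + 5*i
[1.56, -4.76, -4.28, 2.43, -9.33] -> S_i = Random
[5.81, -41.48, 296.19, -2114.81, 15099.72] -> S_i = 5.81*(-7.14)^i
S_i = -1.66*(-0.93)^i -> [-1.66, 1.54, -1.44, 1.34, -1.24]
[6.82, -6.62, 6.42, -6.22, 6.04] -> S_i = 6.82*(-0.97)^i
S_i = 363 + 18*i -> [363, 381, 399, 417, 435]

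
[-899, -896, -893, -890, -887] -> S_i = -899 + 3*i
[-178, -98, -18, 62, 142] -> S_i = -178 + 80*i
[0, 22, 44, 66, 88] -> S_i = 0 + 22*i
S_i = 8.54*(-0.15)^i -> [8.54, -1.28, 0.19, -0.03, 0.0]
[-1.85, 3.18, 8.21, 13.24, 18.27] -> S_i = -1.85 + 5.03*i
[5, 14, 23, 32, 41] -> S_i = 5 + 9*i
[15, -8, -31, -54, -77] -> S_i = 15 + -23*i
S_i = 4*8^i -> [4, 32, 256, 2048, 16384]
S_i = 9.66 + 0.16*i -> [9.66, 9.82, 9.98, 10.14, 10.3]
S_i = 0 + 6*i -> [0, 6, 12, 18, 24]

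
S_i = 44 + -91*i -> [44, -47, -138, -229, -320]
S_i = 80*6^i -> [80, 480, 2880, 17280, 103680]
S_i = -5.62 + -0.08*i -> [-5.62, -5.7, -5.78, -5.86, -5.94]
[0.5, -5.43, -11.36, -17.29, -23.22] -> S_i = 0.50 + -5.93*i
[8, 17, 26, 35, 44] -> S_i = 8 + 9*i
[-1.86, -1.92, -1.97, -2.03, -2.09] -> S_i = -1.86*1.03^i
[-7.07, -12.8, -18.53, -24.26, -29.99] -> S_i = -7.07 + -5.73*i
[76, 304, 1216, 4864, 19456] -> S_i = 76*4^i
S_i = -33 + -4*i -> [-33, -37, -41, -45, -49]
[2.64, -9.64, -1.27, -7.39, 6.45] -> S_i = Random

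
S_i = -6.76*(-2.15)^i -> [-6.76, 14.53, -31.25, 67.18, -144.44]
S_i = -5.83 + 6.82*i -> [-5.83, 0.99, 7.81, 14.63, 21.45]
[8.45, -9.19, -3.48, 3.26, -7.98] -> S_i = Random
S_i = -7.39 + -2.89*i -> [-7.39, -10.28, -13.17, -16.06, -18.95]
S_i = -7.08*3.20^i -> [-7.08, -22.66, -72.5, -232.0, -742.39]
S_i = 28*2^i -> [28, 56, 112, 224, 448]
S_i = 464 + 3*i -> [464, 467, 470, 473, 476]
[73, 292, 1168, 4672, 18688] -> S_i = 73*4^i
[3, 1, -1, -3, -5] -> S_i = 3 + -2*i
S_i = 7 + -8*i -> [7, -1, -9, -17, -25]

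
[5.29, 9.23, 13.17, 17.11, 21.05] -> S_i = 5.29 + 3.94*i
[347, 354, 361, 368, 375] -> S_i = 347 + 7*i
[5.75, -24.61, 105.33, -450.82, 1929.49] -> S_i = 5.75*(-4.28)^i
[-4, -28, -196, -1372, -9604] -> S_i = -4*7^i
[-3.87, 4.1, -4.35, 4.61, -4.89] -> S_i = -3.87*(-1.06)^i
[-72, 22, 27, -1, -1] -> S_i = Random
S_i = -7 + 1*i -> [-7, -6, -5, -4, -3]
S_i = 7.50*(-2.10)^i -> [7.5, -15.75, 33.08, -69.46, 145.86]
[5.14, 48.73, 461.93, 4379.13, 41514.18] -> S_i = 5.14*9.48^i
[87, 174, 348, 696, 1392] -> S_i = 87*2^i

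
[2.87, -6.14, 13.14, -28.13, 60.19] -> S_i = 2.87*(-2.14)^i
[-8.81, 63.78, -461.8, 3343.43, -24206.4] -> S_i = -8.81*(-7.24)^i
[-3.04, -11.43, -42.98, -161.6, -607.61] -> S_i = -3.04*3.76^i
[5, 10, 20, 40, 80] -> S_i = 5*2^i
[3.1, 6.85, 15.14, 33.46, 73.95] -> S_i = 3.10*2.21^i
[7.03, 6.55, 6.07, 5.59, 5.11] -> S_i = 7.03 + -0.48*i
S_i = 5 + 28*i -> [5, 33, 61, 89, 117]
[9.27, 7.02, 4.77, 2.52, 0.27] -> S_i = 9.27 + -2.25*i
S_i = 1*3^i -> [1, 3, 9, 27, 81]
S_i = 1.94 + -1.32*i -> [1.94, 0.62, -0.7, -2.02, -3.34]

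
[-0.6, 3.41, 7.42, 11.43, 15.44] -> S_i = -0.60 + 4.01*i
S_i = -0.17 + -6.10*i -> [-0.17, -6.27, -12.37, -18.47, -24.57]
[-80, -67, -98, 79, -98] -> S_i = Random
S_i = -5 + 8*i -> [-5, 3, 11, 19, 27]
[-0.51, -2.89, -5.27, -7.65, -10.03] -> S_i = -0.51 + -2.38*i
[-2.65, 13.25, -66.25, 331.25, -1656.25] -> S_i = -2.65*(-5.00)^i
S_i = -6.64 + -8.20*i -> [-6.64, -14.84, -23.04, -31.24, -39.44]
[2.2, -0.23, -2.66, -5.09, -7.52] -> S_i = 2.20 + -2.43*i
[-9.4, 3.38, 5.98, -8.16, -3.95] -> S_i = Random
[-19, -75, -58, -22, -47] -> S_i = Random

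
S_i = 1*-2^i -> [1, -2, 4, -8, 16]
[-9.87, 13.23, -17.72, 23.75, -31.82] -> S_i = -9.87*(-1.34)^i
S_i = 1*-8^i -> [1, -8, 64, -512, 4096]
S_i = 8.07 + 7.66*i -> [8.07, 15.73, 23.39, 31.05, 38.71]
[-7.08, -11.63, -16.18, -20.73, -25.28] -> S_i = -7.08 + -4.55*i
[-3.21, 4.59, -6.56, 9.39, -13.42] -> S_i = -3.21*(-1.43)^i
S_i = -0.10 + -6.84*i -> [-0.1, -6.94, -13.78, -20.62, -27.46]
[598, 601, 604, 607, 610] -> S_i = 598 + 3*i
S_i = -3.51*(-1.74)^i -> [-3.51, 6.11, -10.63, 18.49, -32.17]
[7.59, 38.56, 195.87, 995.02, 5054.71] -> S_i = 7.59*5.08^i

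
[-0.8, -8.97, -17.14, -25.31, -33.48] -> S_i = -0.80 + -8.17*i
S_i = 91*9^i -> [91, 819, 7371, 66339, 597051]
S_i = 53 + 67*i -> [53, 120, 187, 254, 321]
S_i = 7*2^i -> [7, 14, 28, 56, 112]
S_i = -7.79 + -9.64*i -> [-7.79, -17.43, -27.07, -36.71, -46.35]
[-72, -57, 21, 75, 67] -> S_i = Random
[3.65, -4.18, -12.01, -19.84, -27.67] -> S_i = 3.65 + -7.83*i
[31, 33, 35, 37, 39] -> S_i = 31 + 2*i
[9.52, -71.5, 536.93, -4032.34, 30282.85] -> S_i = 9.52*(-7.51)^i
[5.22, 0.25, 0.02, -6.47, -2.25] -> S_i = Random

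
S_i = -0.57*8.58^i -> [-0.57, -4.89, -41.96, -360.03, -3089.04]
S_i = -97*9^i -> [-97, -873, -7857, -70713, -636417]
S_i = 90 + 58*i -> [90, 148, 206, 264, 322]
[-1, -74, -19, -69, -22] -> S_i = Random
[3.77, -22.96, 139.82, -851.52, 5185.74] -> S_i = 3.77*(-6.09)^i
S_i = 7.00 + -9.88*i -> [7.0, -2.88, -12.76, -22.64, -32.52]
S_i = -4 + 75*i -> [-4, 71, 146, 221, 296]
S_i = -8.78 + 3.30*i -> [-8.78, -5.48, -2.18, 1.12, 4.42]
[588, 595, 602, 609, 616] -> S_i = 588 + 7*i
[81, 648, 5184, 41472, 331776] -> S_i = 81*8^i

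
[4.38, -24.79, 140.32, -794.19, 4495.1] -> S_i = 4.38*(-5.66)^i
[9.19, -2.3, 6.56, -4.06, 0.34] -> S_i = Random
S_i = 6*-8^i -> [6, -48, 384, -3072, 24576]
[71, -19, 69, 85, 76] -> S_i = Random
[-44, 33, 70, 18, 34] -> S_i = Random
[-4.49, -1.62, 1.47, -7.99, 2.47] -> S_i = Random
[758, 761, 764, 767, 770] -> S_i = 758 + 3*i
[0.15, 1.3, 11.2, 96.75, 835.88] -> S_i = 0.15*8.64^i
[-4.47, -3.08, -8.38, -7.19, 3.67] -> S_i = Random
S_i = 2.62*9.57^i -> [2.62, 25.07, 239.95, 2296.34, 21976.02]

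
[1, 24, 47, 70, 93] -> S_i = 1 + 23*i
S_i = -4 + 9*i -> [-4, 5, 14, 23, 32]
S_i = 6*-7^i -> [6, -42, 294, -2058, 14406]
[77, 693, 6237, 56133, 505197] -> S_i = 77*9^i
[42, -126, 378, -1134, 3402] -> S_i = 42*-3^i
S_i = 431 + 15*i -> [431, 446, 461, 476, 491]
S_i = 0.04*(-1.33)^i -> [0.04, -0.05, 0.07, -0.09, 0.13]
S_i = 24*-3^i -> [24, -72, 216, -648, 1944]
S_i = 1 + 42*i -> [1, 43, 85, 127, 169]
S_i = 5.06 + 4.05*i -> [5.06, 9.11, 13.16, 17.21, 21.26]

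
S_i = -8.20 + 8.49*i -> [-8.2, 0.29, 8.78, 17.27, 25.76]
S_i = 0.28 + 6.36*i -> [0.28, 6.64, 13.0, 19.36, 25.72]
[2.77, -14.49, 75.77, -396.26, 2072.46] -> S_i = 2.77*(-5.23)^i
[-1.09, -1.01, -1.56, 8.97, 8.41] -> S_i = Random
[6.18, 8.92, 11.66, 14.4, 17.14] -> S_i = 6.18 + 2.74*i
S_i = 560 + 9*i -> [560, 569, 578, 587, 596]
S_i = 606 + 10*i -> [606, 616, 626, 636, 646]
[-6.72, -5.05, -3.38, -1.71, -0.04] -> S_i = -6.72 + 1.67*i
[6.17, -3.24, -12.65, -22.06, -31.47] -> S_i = 6.17 + -9.41*i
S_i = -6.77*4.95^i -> [-6.77, -33.51, -165.88, -821.12, -4064.52]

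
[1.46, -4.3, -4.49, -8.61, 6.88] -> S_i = Random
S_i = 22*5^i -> [22, 110, 550, 2750, 13750]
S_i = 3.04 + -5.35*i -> [3.04, -2.31, -7.66, -13.01, -18.36]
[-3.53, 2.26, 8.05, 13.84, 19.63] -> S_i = -3.53 + 5.79*i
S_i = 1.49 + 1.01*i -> [1.49, 2.5, 3.51, 4.52, 5.53]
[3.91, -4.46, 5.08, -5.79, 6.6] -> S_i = 3.91*(-1.14)^i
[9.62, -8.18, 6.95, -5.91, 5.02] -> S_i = 9.62*(-0.85)^i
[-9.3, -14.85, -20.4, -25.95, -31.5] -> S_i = -9.30 + -5.55*i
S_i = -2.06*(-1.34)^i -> [-2.06, 2.76, -3.7, 4.96, -6.64]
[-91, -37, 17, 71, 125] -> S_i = -91 + 54*i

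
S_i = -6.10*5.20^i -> [-6.1, -31.72, -164.94, -857.71, -4460.09]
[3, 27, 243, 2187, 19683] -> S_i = 3*9^i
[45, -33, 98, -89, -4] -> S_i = Random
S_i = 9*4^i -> [9, 36, 144, 576, 2304]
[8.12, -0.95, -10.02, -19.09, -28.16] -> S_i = 8.12 + -9.07*i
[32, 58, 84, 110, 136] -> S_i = 32 + 26*i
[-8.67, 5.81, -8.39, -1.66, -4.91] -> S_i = Random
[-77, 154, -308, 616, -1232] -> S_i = -77*-2^i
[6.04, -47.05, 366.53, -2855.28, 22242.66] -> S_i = 6.04*(-7.79)^i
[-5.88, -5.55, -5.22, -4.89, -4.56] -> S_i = -5.88 + 0.33*i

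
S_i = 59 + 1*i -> [59, 60, 61, 62, 63]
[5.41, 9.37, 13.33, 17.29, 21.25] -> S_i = 5.41 + 3.96*i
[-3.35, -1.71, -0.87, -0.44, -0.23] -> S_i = -3.35*0.51^i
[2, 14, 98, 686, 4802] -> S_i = 2*7^i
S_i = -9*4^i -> [-9, -36, -144, -576, -2304]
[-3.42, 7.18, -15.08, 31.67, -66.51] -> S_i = -3.42*(-2.10)^i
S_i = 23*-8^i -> [23, -184, 1472, -11776, 94208]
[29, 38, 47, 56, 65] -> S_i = 29 + 9*i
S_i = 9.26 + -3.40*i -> [9.26, 5.86, 2.46, -0.94, -4.34]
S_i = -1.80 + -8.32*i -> [-1.8, -10.12, -18.44, -26.76, -35.08]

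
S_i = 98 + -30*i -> [98, 68, 38, 8, -22]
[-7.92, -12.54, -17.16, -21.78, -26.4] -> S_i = -7.92 + -4.62*i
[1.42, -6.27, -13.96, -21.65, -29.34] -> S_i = 1.42 + -7.69*i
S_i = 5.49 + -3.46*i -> [5.49, 2.03, -1.43, -4.89, -8.35]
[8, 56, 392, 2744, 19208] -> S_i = 8*7^i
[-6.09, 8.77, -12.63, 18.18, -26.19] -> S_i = -6.09*(-1.44)^i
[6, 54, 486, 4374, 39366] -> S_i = 6*9^i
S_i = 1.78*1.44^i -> [1.78, 2.56, 3.69, 5.32, 7.65]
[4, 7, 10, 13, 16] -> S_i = 4 + 3*i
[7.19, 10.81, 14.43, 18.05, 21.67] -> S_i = 7.19 + 3.62*i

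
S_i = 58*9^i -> [58, 522, 4698, 42282, 380538]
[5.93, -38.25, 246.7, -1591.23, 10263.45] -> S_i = 5.93*(-6.45)^i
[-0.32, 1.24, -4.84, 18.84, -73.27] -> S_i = -0.32*(-3.89)^i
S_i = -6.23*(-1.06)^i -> [-6.23, 6.6, -7.0, 7.42, -7.87]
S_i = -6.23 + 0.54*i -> [-6.23, -5.69, -5.15, -4.61, -4.07]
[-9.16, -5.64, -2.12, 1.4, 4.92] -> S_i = -9.16 + 3.52*i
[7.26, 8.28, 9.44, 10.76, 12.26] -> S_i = 7.26*1.14^i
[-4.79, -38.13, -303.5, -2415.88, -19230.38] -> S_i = -4.79*7.96^i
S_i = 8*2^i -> [8, 16, 32, 64, 128]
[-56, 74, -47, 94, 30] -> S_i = Random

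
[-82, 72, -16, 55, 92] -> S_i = Random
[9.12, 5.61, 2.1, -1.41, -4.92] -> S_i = 9.12 + -3.51*i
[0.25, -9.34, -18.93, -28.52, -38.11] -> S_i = 0.25 + -9.59*i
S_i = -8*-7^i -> [-8, 56, -392, 2744, -19208]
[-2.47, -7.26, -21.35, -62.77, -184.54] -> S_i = -2.47*2.94^i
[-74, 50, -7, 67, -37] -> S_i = Random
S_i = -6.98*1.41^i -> [-6.98, -9.84, -13.88, -19.57, -27.59]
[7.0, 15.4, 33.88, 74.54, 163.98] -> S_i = 7.00*2.20^i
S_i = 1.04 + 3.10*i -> [1.04, 4.14, 7.24, 10.34, 13.44]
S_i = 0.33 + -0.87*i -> [0.33, -0.54, -1.41, -2.28, -3.15]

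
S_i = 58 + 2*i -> [58, 60, 62, 64, 66]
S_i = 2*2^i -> [2, 4, 8, 16, 32]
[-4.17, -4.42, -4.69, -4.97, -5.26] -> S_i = -4.17*1.06^i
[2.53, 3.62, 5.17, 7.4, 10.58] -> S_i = 2.53*1.43^i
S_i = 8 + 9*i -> [8, 17, 26, 35, 44]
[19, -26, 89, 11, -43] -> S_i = Random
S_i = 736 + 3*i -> [736, 739, 742, 745, 748]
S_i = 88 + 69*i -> [88, 157, 226, 295, 364]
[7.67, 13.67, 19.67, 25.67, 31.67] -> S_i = 7.67 + 6.00*i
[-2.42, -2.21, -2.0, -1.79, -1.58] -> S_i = -2.42 + 0.21*i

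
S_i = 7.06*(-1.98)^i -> [7.06, -13.98, 27.68, -54.8, 108.51]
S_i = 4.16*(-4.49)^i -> [4.16, -18.68, 83.87, -376.56, 1690.75]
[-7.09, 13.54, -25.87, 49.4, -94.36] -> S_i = -7.09*(-1.91)^i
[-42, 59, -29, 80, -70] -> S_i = Random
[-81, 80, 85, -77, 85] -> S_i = Random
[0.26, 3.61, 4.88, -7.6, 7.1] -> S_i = Random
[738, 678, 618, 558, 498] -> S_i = 738 + -60*i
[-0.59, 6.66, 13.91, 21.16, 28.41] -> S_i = -0.59 + 7.25*i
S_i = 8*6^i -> [8, 48, 288, 1728, 10368]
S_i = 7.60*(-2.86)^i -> [7.6, -21.74, 62.16, -177.79, 508.48]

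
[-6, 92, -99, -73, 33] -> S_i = Random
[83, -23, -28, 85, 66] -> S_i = Random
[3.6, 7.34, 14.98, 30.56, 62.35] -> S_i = 3.60*2.04^i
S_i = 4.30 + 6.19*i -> [4.3, 10.49, 16.68, 22.87, 29.06]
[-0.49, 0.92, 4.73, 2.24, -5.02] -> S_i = Random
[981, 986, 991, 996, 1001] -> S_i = 981 + 5*i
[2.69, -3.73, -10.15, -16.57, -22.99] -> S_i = 2.69 + -6.42*i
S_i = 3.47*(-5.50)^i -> [3.47, -19.08, 104.97, -577.32, 3175.27]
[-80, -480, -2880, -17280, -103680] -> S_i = -80*6^i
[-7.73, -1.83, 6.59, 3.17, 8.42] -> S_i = Random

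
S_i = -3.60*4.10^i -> [-3.6, -14.76, -60.52, -248.12, -1017.27]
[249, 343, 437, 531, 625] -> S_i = 249 + 94*i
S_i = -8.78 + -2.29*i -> [-8.78, -11.07, -13.36, -15.65, -17.94]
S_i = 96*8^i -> [96, 768, 6144, 49152, 393216]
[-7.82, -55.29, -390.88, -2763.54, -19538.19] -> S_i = -7.82*7.07^i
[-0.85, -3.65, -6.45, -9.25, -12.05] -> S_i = -0.85 + -2.80*i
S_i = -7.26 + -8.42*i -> [-7.26, -15.68, -24.1, -32.52, -40.94]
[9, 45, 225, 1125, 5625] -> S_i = 9*5^i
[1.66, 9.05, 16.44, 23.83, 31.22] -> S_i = 1.66 + 7.39*i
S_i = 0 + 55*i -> [0, 55, 110, 165, 220]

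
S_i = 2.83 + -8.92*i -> [2.83, -6.09, -15.01, -23.93, -32.85]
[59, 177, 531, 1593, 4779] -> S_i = 59*3^i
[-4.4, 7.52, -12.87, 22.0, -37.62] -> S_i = -4.40*(-1.71)^i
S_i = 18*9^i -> [18, 162, 1458, 13122, 118098]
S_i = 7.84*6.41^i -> [7.84, 50.25, 322.13, 2064.86, 13235.74]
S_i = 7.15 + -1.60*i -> [7.15, 5.55, 3.95, 2.35, 0.75]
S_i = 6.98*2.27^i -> [6.98, 15.84, 35.97, 81.65, 185.34]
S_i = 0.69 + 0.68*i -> [0.69, 1.37, 2.05, 2.73, 3.41]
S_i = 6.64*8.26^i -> [6.64, 54.85, 453.03, 3742.04, 30909.24]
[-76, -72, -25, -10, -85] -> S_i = Random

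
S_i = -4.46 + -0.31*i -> [-4.46, -4.77, -5.08, -5.39, -5.7]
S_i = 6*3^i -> [6, 18, 54, 162, 486]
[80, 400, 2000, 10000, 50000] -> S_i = 80*5^i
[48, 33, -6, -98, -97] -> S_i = Random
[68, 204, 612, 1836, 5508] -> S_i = 68*3^i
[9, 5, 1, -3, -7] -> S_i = 9 + -4*i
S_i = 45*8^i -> [45, 360, 2880, 23040, 184320]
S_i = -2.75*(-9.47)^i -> [-2.75, 26.04, -246.62, 2335.51, -22117.33]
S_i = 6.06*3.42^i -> [6.06, 20.73, 70.88, 242.41, 829.04]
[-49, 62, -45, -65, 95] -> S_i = Random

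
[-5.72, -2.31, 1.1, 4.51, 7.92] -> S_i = -5.72 + 3.41*i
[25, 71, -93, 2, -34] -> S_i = Random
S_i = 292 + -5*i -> [292, 287, 282, 277, 272]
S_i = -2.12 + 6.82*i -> [-2.12, 4.7, 11.52, 18.34, 25.16]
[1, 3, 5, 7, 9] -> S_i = 1 + 2*i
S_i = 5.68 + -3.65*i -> [5.68, 2.03, -1.62, -5.27, -8.92]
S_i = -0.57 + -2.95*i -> [-0.57, -3.52, -6.47, -9.42, -12.37]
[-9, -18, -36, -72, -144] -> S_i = -9*2^i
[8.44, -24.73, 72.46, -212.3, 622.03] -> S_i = 8.44*(-2.93)^i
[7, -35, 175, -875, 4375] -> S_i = 7*-5^i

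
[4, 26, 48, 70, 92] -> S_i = 4 + 22*i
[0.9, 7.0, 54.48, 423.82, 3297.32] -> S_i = 0.90*7.78^i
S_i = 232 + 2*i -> [232, 234, 236, 238, 240]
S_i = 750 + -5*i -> [750, 745, 740, 735, 730]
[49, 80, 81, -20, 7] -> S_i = Random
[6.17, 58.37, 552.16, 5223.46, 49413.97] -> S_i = 6.17*9.46^i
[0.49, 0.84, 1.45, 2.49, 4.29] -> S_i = 0.49*1.72^i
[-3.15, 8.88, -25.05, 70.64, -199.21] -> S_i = -3.15*(-2.82)^i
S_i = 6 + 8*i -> [6, 14, 22, 30, 38]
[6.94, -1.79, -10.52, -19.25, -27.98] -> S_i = 6.94 + -8.73*i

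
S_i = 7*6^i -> [7, 42, 252, 1512, 9072]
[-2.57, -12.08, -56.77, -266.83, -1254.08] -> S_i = -2.57*4.70^i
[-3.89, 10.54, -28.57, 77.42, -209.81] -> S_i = -3.89*(-2.71)^i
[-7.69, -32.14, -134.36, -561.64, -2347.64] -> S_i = -7.69*4.18^i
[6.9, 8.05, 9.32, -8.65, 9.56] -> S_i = Random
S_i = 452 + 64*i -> [452, 516, 580, 644, 708]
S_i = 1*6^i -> [1, 6, 36, 216, 1296]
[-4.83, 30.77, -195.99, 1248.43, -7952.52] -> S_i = -4.83*(-6.37)^i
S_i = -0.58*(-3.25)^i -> [-0.58, 1.88, -6.13, 19.91, -64.71]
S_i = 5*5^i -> [5, 25, 125, 625, 3125]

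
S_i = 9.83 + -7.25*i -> [9.83, 2.58, -4.67, -11.92, -19.17]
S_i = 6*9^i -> [6, 54, 486, 4374, 39366]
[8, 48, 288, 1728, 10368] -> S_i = 8*6^i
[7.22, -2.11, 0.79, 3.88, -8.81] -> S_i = Random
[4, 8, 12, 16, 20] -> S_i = 4 + 4*i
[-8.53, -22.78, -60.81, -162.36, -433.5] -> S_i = -8.53*2.67^i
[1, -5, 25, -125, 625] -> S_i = 1*-5^i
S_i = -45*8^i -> [-45, -360, -2880, -23040, -184320]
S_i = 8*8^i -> [8, 64, 512, 4096, 32768]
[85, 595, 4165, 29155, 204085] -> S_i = 85*7^i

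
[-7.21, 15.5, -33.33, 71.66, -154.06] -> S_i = -7.21*(-2.15)^i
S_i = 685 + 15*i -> [685, 700, 715, 730, 745]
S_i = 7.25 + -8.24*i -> [7.25, -0.99, -9.23, -17.47, -25.71]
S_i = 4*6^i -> [4, 24, 144, 864, 5184]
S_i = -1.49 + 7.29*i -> [-1.49, 5.8, 13.09, 20.38, 27.67]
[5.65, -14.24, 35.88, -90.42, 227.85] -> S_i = 5.65*(-2.52)^i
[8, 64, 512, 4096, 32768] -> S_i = 8*8^i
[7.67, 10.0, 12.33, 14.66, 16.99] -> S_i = 7.67 + 2.33*i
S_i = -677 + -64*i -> [-677, -741, -805, -869, -933]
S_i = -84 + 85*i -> [-84, 1, 86, 171, 256]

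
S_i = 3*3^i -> [3, 9, 27, 81, 243]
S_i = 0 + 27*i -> [0, 27, 54, 81, 108]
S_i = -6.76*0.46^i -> [-6.76, -3.11, -1.43, -0.66, -0.3]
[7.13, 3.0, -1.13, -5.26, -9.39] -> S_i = 7.13 + -4.13*i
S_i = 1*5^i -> [1, 5, 25, 125, 625]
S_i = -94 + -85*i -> [-94, -179, -264, -349, -434]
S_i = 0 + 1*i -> [0, 1, 2, 3, 4]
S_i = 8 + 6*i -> [8, 14, 20, 26, 32]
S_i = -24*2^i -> [-24, -48, -96, -192, -384]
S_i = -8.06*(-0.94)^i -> [-8.06, 7.58, -7.12, 6.69, -6.29]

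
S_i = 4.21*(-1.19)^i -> [4.21, -5.01, 5.96, -7.09, 8.44]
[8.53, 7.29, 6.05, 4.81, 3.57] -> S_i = 8.53 + -1.24*i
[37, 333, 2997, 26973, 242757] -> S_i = 37*9^i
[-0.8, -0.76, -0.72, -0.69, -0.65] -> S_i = -0.80*0.95^i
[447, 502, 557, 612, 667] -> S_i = 447 + 55*i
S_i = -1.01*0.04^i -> [-1.01, -0.04, -0.0, -0.0, -0.0]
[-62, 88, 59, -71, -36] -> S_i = Random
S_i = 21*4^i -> [21, 84, 336, 1344, 5376]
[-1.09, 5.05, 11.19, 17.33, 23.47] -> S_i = -1.09 + 6.14*i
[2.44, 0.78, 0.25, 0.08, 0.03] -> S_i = 2.44*0.32^i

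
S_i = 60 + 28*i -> [60, 88, 116, 144, 172]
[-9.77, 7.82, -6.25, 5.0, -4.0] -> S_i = -9.77*(-0.80)^i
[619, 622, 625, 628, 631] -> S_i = 619 + 3*i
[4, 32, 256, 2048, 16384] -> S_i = 4*8^i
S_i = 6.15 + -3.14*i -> [6.15, 3.01, -0.13, -3.27, -6.41]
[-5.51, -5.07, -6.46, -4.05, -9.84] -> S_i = Random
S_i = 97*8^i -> [97, 776, 6208, 49664, 397312]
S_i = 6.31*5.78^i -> [6.31, 36.47, 210.81, 1218.46, 7042.72]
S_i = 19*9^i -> [19, 171, 1539, 13851, 124659]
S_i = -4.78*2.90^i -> [-4.78, -13.86, -40.2, -116.58, -338.08]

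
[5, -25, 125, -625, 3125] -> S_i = 5*-5^i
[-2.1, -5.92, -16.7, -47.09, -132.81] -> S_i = -2.10*2.82^i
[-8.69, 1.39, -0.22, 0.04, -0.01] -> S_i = -8.69*(-0.16)^i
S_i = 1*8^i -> [1, 8, 64, 512, 4096]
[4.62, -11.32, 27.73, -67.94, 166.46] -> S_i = 4.62*(-2.45)^i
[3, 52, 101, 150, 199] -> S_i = 3 + 49*i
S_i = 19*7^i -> [19, 133, 931, 6517, 45619]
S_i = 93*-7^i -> [93, -651, 4557, -31899, 223293]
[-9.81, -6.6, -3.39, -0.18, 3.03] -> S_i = -9.81 + 3.21*i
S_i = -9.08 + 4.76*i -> [-9.08, -4.32, 0.44, 5.2, 9.96]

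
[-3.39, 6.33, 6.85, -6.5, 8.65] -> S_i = Random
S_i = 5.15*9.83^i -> [5.15, 50.62, 497.64, 4891.79, 48086.29]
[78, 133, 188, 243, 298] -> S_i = 78 + 55*i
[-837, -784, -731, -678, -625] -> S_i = -837 + 53*i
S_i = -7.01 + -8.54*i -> [-7.01, -15.55, -24.09, -32.63, -41.17]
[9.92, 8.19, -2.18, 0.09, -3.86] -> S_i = Random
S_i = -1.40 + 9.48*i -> [-1.4, 8.08, 17.56, 27.04, 36.52]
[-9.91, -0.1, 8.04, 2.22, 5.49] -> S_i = Random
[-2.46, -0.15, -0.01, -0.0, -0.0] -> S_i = -2.46*0.06^i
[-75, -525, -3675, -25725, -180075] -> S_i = -75*7^i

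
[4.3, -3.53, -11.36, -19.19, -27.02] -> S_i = 4.30 + -7.83*i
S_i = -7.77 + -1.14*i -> [-7.77, -8.91, -10.05, -11.19, -12.33]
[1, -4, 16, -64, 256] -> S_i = 1*-4^i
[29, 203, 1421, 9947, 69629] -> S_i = 29*7^i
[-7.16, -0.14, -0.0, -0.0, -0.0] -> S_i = -7.16*0.02^i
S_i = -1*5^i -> [-1, -5, -25, -125, -625]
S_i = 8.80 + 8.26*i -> [8.8, 17.06, 25.32, 33.58, 41.84]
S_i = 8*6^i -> [8, 48, 288, 1728, 10368]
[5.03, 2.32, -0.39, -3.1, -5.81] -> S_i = 5.03 + -2.71*i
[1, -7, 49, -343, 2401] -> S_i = 1*-7^i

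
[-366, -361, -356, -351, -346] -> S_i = -366 + 5*i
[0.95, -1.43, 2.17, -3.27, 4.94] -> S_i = 0.95*(-1.51)^i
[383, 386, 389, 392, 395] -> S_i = 383 + 3*i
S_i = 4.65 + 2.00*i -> [4.65, 6.65, 8.65, 10.65, 12.65]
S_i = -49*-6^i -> [-49, 294, -1764, 10584, -63504]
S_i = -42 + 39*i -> [-42, -3, 36, 75, 114]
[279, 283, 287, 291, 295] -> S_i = 279 + 4*i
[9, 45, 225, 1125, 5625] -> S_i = 9*5^i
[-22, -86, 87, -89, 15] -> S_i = Random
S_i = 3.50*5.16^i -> [3.5, 18.06, 93.19, 480.86, 2481.23]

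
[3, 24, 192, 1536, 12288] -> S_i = 3*8^i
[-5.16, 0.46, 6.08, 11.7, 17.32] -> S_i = -5.16 + 5.62*i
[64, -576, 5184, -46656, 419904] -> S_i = 64*-9^i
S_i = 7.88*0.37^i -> [7.88, 2.92, 1.08, 0.4, 0.15]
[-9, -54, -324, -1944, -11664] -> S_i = -9*6^i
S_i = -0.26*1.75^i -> [-0.26, -0.46, -0.8, -1.39, -2.44]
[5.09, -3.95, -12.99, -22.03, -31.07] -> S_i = 5.09 + -9.04*i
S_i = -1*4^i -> [-1, -4, -16, -64, -256]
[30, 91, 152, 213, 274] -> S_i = 30 + 61*i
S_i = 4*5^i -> [4, 20, 100, 500, 2500]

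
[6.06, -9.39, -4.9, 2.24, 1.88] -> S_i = Random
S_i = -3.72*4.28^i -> [-3.72, -15.92, -68.14, -291.66, -1248.3]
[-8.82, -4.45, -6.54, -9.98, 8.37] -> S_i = Random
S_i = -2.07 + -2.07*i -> [-2.07, -4.14, -6.21, -8.28, -10.35]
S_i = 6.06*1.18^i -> [6.06, 7.15, 8.44, 9.96, 11.75]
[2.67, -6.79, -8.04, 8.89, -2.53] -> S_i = Random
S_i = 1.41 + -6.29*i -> [1.41, -4.88, -11.17, -17.46, -23.75]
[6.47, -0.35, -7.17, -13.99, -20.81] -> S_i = 6.47 + -6.82*i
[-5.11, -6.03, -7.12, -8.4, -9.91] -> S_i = -5.11*1.18^i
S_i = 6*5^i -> [6, 30, 150, 750, 3750]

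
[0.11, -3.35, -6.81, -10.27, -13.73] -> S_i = 0.11 + -3.46*i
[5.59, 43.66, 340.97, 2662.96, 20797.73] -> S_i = 5.59*7.81^i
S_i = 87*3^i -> [87, 261, 783, 2349, 7047]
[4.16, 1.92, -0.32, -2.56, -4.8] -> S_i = 4.16 + -2.24*i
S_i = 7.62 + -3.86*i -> [7.62, 3.76, -0.1, -3.96, -7.82]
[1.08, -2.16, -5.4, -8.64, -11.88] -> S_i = 1.08 + -3.24*i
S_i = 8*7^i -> [8, 56, 392, 2744, 19208]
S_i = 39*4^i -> [39, 156, 624, 2496, 9984]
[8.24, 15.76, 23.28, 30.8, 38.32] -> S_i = 8.24 + 7.52*i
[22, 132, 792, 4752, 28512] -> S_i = 22*6^i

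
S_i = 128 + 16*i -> [128, 144, 160, 176, 192]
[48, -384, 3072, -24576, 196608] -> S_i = 48*-8^i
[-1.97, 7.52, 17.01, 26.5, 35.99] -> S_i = -1.97 + 9.49*i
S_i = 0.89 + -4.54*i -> [0.89, -3.65, -8.19, -12.73, -17.27]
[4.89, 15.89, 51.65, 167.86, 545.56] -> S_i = 4.89*3.25^i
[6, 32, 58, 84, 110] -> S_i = 6 + 26*i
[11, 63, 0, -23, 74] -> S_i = Random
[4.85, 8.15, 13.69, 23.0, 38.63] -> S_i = 4.85*1.68^i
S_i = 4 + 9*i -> [4, 13, 22, 31, 40]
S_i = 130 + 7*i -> [130, 137, 144, 151, 158]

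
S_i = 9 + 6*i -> [9, 15, 21, 27, 33]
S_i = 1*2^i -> [1, 2, 4, 8, 16]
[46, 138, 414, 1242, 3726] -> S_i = 46*3^i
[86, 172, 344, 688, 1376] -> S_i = 86*2^i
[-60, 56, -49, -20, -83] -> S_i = Random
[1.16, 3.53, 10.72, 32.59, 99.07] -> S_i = 1.16*3.04^i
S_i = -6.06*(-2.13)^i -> [-6.06, 12.91, -27.49, 58.56, -124.74]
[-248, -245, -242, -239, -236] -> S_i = -248 + 3*i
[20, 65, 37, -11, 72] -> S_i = Random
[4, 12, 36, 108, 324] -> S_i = 4*3^i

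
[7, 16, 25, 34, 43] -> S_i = 7 + 9*i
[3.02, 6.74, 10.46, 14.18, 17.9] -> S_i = 3.02 + 3.72*i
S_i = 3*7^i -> [3, 21, 147, 1029, 7203]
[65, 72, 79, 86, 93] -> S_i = 65 + 7*i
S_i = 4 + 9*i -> [4, 13, 22, 31, 40]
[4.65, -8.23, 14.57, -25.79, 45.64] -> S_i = 4.65*(-1.77)^i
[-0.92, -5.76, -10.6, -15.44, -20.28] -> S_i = -0.92 + -4.84*i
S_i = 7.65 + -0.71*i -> [7.65, 6.94, 6.23, 5.52, 4.81]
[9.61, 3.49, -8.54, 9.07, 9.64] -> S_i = Random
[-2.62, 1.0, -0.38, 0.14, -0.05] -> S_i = -2.62*(-0.38)^i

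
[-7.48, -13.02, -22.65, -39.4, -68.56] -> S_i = -7.48*1.74^i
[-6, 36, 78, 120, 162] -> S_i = -6 + 42*i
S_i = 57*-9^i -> [57, -513, 4617, -41553, 373977]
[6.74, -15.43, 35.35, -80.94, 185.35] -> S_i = 6.74*(-2.29)^i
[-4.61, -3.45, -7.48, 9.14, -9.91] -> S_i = Random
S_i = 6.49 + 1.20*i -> [6.49, 7.69, 8.89, 10.09, 11.29]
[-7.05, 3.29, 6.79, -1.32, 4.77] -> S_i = Random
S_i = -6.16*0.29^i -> [-6.16, -1.79, -0.52, -0.15, -0.04]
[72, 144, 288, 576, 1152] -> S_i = 72*2^i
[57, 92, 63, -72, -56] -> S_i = Random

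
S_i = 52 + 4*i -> [52, 56, 60, 64, 68]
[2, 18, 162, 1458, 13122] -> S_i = 2*9^i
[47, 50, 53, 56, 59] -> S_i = 47 + 3*i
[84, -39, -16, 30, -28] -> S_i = Random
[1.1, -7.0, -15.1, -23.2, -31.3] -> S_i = 1.10 + -8.10*i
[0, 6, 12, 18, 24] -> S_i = 0 + 6*i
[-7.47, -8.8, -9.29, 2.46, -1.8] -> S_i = Random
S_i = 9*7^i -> [9, 63, 441, 3087, 21609]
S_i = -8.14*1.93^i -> [-8.14, -15.71, -30.32, -58.52, -112.94]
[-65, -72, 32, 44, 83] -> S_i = Random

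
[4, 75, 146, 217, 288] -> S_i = 4 + 71*i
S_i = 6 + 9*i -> [6, 15, 24, 33, 42]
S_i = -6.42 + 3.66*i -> [-6.42, -2.76, 0.9, 4.56, 8.22]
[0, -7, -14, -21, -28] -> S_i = 0 + -7*i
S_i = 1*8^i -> [1, 8, 64, 512, 4096]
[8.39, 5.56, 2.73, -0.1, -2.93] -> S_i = 8.39 + -2.83*i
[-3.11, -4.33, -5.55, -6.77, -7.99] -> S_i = -3.11 + -1.22*i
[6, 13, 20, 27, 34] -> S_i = 6 + 7*i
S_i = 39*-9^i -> [39, -351, 3159, -28431, 255879]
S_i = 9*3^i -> [9, 27, 81, 243, 729]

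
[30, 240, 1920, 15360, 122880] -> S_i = 30*8^i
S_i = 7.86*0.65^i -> [7.86, 5.11, 3.32, 2.16, 1.4]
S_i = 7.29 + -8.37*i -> [7.29, -1.08, -9.45, -17.82, -26.19]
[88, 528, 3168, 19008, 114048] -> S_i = 88*6^i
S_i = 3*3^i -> [3, 9, 27, 81, 243]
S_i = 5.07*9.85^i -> [5.07, 49.94, 491.9, 4845.26, 47725.76]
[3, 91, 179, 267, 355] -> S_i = 3 + 88*i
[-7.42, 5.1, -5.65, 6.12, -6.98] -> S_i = Random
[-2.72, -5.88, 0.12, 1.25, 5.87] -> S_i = Random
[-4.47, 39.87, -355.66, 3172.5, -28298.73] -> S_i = -4.47*(-8.92)^i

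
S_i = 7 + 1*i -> [7, 8, 9, 10, 11]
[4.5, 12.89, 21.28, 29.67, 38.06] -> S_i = 4.50 + 8.39*i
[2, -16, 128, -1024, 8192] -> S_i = 2*-8^i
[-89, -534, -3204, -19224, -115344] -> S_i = -89*6^i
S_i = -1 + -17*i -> [-1, -18, -35, -52, -69]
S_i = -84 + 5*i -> [-84, -79, -74, -69, -64]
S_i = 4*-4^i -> [4, -16, 64, -256, 1024]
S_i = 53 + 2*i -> [53, 55, 57, 59, 61]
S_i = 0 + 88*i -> [0, 88, 176, 264, 352]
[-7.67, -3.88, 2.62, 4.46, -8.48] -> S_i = Random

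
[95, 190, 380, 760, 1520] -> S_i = 95*2^i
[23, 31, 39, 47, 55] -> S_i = 23 + 8*i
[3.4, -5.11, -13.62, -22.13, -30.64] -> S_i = 3.40 + -8.51*i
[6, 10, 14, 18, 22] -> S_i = 6 + 4*i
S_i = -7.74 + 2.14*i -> [-7.74, -5.6, -3.46, -1.32, 0.82]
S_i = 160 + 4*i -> [160, 164, 168, 172, 176]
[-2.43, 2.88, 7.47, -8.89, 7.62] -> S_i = Random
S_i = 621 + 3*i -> [621, 624, 627, 630, 633]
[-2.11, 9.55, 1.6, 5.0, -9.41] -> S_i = Random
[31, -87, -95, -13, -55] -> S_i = Random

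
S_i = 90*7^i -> [90, 630, 4410, 30870, 216090]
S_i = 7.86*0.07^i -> [7.86, 0.55, 0.04, 0.0, 0.0]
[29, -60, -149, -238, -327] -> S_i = 29 + -89*i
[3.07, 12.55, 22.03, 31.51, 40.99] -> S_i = 3.07 + 9.48*i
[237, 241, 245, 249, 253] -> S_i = 237 + 4*i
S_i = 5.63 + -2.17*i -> [5.63, 3.46, 1.29, -0.88, -3.05]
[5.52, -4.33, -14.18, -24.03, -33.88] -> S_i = 5.52 + -9.85*i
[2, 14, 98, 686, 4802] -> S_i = 2*7^i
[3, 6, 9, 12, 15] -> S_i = 3 + 3*i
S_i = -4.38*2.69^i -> [-4.38, -11.78, -31.69, -85.26, -229.34]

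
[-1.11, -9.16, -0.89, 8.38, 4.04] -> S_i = Random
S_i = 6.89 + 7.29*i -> [6.89, 14.18, 21.47, 28.76, 36.05]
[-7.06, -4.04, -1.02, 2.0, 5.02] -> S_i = -7.06 + 3.02*i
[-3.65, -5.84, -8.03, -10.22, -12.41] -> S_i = -3.65 + -2.19*i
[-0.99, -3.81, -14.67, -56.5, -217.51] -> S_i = -0.99*3.85^i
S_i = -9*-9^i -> [-9, 81, -729, 6561, -59049]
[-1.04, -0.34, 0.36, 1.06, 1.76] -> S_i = -1.04 + 0.70*i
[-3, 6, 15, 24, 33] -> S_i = -3 + 9*i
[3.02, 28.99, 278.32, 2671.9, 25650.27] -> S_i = 3.02*9.60^i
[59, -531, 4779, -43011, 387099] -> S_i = 59*-9^i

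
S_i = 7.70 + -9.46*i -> [7.7, -1.76, -11.22, -20.68, -30.14]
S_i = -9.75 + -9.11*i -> [-9.75, -18.86, -27.97, -37.08, -46.19]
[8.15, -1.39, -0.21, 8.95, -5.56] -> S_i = Random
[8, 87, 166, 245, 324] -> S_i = 8 + 79*i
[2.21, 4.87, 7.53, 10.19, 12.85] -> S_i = 2.21 + 2.66*i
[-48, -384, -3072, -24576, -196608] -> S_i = -48*8^i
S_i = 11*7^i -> [11, 77, 539, 3773, 26411]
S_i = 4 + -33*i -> [4, -29, -62, -95, -128]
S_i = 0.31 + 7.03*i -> [0.31, 7.34, 14.37, 21.4, 28.43]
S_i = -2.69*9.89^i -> [-2.69, -26.6, -263.11, -2602.2, -25735.79]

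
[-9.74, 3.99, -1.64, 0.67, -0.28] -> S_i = -9.74*(-0.41)^i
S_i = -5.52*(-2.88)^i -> [-5.52, 15.9, -45.79, 131.86, -379.76]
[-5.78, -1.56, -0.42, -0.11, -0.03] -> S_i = -5.78*0.27^i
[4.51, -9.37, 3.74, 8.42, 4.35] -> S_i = Random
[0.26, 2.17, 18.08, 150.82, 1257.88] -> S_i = 0.26*8.34^i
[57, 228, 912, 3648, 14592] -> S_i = 57*4^i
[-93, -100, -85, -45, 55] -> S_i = Random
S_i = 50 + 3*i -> [50, 53, 56, 59, 62]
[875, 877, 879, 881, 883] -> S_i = 875 + 2*i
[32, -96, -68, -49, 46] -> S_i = Random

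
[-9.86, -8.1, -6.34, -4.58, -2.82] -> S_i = -9.86 + 1.76*i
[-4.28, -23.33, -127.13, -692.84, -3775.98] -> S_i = -4.28*5.45^i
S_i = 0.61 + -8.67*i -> [0.61, -8.06, -16.73, -25.4, -34.07]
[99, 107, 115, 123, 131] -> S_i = 99 + 8*i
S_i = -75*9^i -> [-75, -675, -6075, -54675, -492075]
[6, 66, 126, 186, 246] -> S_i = 6 + 60*i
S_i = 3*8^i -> [3, 24, 192, 1536, 12288]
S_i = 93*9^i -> [93, 837, 7533, 67797, 610173]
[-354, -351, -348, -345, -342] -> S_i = -354 + 3*i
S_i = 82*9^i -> [82, 738, 6642, 59778, 538002]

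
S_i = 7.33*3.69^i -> [7.33, 27.05, 99.81, 368.28, 1358.97]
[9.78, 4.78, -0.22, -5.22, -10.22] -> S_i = 9.78 + -5.00*i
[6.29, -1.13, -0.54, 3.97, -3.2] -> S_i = Random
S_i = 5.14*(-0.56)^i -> [5.14, -2.88, 1.61, -0.9, 0.51]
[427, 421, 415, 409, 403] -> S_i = 427 + -6*i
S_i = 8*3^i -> [8, 24, 72, 216, 648]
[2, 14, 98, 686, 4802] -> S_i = 2*7^i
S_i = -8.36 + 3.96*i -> [-8.36, -4.4, -0.44, 3.52, 7.48]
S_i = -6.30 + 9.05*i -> [-6.3, 2.75, 11.8, 20.85, 29.9]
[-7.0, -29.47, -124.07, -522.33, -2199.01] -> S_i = -7.00*4.21^i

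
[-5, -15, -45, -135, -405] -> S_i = -5*3^i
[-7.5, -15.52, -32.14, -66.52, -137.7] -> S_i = -7.50*2.07^i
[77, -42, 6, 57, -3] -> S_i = Random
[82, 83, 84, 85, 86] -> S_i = 82 + 1*i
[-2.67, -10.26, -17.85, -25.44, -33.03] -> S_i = -2.67 + -7.59*i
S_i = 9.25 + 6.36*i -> [9.25, 15.61, 21.97, 28.33, 34.69]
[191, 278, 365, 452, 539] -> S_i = 191 + 87*i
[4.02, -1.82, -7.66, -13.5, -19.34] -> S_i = 4.02 + -5.84*i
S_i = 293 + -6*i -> [293, 287, 281, 275, 269]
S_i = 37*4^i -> [37, 148, 592, 2368, 9472]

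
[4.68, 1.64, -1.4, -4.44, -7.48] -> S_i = 4.68 + -3.04*i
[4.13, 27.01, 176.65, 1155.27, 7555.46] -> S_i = 4.13*6.54^i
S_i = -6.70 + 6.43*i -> [-6.7, -0.27, 6.16, 12.59, 19.02]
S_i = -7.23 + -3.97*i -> [-7.23, -11.2, -15.17, -19.14, -23.11]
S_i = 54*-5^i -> [54, -270, 1350, -6750, 33750]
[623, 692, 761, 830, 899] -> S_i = 623 + 69*i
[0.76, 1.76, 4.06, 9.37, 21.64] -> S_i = 0.76*2.31^i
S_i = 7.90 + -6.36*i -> [7.9, 1.54, -4.82, -11.18, -17.54]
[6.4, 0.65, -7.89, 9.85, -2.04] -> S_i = Random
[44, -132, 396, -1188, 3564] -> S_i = 44*-3^i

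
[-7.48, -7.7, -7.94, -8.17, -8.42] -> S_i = -7.48*1.03^i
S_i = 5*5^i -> [5, 25, 125, 625, 3125]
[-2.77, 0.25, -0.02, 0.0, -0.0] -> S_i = -2.77*(-0.09)^i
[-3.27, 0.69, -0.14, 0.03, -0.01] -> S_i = -3.27*(-0.21)^i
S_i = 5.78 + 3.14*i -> [5.78, 8.92, 12.06, 15.2, 18.34]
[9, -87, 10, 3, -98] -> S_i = Random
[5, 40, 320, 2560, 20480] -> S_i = 5*8^i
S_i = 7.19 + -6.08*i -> [7.19, 1.11, -4.97, -11.05, -17.13]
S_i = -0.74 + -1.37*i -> [-0.74, -2.11, -3.48, -4.85, -6.22]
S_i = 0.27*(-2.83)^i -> [0.27, -0.76, 2.16, -6.12, 17.32]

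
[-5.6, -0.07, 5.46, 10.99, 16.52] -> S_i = -5.60 + 5.53*i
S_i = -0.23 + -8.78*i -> [-0.23, -9.01, -17.79, -26.57, -35.35]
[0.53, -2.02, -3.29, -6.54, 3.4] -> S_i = Random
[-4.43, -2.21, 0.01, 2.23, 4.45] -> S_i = -4.43 + 2.22*i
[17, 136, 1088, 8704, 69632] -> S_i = 17*8^i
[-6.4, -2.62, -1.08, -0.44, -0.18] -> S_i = -6.40*0.41^i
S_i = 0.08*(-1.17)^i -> [0.08, -0.09, 0.11, -0.13, 0.15]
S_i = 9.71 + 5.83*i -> [9.71, 15.54, 21.37, 27.2, 33.03]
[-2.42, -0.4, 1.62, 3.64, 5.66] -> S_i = -2.42 + 2.02*i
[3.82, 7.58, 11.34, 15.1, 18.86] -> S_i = 3.82 + 3.76*i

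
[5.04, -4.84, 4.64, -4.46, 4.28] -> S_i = 5.04*(-0.96)^i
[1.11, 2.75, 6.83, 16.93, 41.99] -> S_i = 1.11*2.48^i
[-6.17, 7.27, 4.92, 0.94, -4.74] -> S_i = Random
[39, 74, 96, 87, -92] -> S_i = Random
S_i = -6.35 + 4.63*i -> [-6.35, -1.72, 2.91, 7.54, 12.17]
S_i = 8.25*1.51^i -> [8.25, 12.46, 18.81, 28.4, 42.89]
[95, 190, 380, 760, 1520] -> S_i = 95*2^i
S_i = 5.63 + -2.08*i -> [5.63, 3.55, 1.47, -0.61, -2.69]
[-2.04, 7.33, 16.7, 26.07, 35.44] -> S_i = -2.04 + 9.37*i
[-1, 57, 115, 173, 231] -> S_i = -1 + 58*i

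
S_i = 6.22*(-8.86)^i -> [6.22, -55.11, 488.27, -4326.05, 38328.8]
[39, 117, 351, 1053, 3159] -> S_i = 39*3^i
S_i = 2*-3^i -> [2, -6, 18, -54, 162]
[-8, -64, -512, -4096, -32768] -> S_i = -8*8^i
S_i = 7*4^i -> [7, 28, 112, 448, 1792]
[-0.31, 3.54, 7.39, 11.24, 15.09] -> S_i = -0.31 + 3.85*i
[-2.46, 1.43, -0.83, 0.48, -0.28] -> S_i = -2.46*(-0.58)^i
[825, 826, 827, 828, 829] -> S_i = 825 + 1*i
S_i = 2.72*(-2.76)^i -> [2.72, -7.51, 20.72, -57.19, 157.84]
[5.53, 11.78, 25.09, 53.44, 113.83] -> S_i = 5.53*2.13^i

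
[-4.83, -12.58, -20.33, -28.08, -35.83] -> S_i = -4.83 + -7.75*i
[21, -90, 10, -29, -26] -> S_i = Random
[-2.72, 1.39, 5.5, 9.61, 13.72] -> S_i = -2.72 + 4.11*i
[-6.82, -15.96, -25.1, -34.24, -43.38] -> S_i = -6.82 + -9.14*i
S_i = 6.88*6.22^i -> [6.88, 42.79, 266.18, 1655.62, 10297.93]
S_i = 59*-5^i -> [59, -295, 1475, -7375, 36875]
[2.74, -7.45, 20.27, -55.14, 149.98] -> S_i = 2.74*(-2.72)^i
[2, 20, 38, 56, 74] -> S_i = 2 + 18*i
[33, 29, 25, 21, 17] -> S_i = 33 + -4*i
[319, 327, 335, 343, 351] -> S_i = 319 + 8*i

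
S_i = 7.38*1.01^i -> [7.38, 7.45, 7.53, 7.6, 7.68]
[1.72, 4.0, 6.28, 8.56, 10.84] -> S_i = 1.72 + 2.28*i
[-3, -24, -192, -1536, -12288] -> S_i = -3*8^i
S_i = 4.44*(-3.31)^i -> [4.44, -14.7, 48.65, -161.02, 532.96]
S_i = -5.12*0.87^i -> [-5.12, -4.45, -3.88, -3.37, -2.93]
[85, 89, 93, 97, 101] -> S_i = 85 + 4*i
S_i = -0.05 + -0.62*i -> [-0.05, -0.67, -1.29, -1.91, -2.53]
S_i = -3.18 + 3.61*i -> [-3.18, 0.43, 4.04, 7.65, 11.26]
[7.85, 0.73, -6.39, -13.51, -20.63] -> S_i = 7.85 + -7.12*i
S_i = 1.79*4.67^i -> [1.79, 8.36, 39.04, 182.31, 851.37]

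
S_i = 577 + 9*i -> [577, 586, 595, 604, 613]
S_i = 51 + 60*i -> [51, 111, 171, 231, 291]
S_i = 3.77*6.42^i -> [3.77, 24.2, 155.39, 997.58, 6404.44]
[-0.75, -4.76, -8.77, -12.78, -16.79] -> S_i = -0.75 + -4.01*i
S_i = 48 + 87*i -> [48, 135, 222, 309, 396]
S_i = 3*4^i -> [3, 12, 48, 192, 768]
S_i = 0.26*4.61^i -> [0.26, 1.2, 5.53, 25.47, 117.43]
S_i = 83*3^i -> [83, 249, 747, 2241, 6723]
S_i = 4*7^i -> [4, 28, 196, 1372, 9604]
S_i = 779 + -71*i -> [779, 708, 637, 566, 495]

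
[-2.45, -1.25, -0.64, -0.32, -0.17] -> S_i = -2.45*0.51^i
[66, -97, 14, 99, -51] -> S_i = Random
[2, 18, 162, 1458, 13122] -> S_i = 2*9^i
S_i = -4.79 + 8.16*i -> [-4.79, 3.37, 11.53, 19.69, 27.85]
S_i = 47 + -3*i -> [47, 44, 41, 38, 35]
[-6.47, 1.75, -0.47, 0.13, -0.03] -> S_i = -6.47*(-0.27)^i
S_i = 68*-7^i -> [68, -476, 3332, -23324, 163268]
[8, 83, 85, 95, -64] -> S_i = Random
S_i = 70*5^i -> [70, 350, 1750, 8750, 43750]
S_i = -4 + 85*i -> [-4, 81, 166, 251, 336]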